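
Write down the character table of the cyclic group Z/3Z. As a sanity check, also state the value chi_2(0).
Character table of Z/3Z (irreps indexed chi_0,...,chi_2 with chi_k(m) = zeta_3^(k*m), zeta_3 = exp(2*pi*i/3)):
  irrep \ class  {0} (size 1)  {1} (size 1)    {2} (size 1)  
  chi_0          1             1               1             
  chi_1          1             exp(2*I*pi/3)   exp(-2*I*pi/3)
  chi_2          1             exp(-2*I*pi/3)  exp(2*I*pi/3) 

Spot check: chi_2(0) = zeta_3^(2*0) = zeta_3^0 = 1.

Working: Z/3Z is abelian, so all 3 irreducible complex representations are 1-dimensional. They are given by chi_k(m) = zeta_3^(k*m) for k = 0,...,2. Row orthogonality: sum_m chi_k(m) conj(chi_l(m)) = 3 * [k = l].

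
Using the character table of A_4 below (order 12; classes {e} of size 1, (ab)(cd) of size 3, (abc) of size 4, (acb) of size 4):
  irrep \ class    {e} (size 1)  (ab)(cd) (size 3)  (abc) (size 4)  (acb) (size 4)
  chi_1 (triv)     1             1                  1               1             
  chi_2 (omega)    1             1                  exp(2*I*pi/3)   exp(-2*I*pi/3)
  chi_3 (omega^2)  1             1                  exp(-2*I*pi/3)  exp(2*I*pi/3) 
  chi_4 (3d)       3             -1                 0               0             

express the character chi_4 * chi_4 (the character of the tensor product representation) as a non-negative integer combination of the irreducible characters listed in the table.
chi_4 tensor chi_4 = chi_1 + chi_2 + chi_3 + 2*chi_4 (all other irreducibles have multiplicity 0).

Proof sketch: The character of a tensor product is the pointwise product (chi_4 * chi_4)(C) = chi_4(C) * chi_4(C):
  {e}: (3)*(3), (ab)(cd): (-1)*(-1), (abc): (0)*(0), (acb): (0)*(0)
so (chi_4 * chi_4) takes values
  {e} -> 9, (ab)(cd) -> 1, (abc) -> 0, (acb) -> 0.
Now take the inner product of this character with each irreducible chi from the table, <chi_4*chi_4, chi> = (1/12) sum_C |C| (chi_4*chi_4)(C) conj(chi(C)):
  <chi_4*chi_4, chi_1> = (1/12)[1*(9)*conj(1) + 3*(1)*conj(1) + 4*(0)*conj(1) + 4*(0)*conj(1)]
      = (1/12)[(9) + (3) + (0) + (0)] = 12/12 = 1
  <chi_4*chi_4, chi_2> = (1/12)[1*(9)*conj(1) + 3*(1)*conj(1) + 4*(0)*conj(exp(2*I*pi/3)) + 4*(0)*conj(exp(-2*I*pi/3))]
      = (1/12)[(9) + (3) + (0) + (0)] = 12/12 = 1
  <chi_4*chi_4, chi_3> = (1/12)[1*(9)*conj(1) + 3*(1)*conj(1) + 4*(0)*conj(exp(-2*I*pi/3)) + 4*(0)*conj(exp(2*I*pi/3))]
      = (1/12)[(9) + (3) + (0) + (0)] = 12/12 = 1
  <chi_4*chi_4, chi_4> = (1/12)[1*(9)*conj(3) + 3*(1)*conj(-1) + 4*(0)*conj(0) + 4*(0)*conj(0)]
      = (1/12)[(27) + (-3) + (0) + (0)] = 24/12 = 2
(Exp terms are combined using exp(i*s)*conj(exp(i*t)) = exp(i*(s-t)), and sums of them are collapsed using the identity that for every m > 1 the m distinct m-th roots of unity sum to 0, e.g. 1 + exp(2*I*pi/3) + exp(-2*I*pi/3) = 0.)
Hence the multiplicities are chi_1: 1, chi_2: 1, chi_3: 1, chi_4: 2. Dimension check: dim(chi_4)*dim(chi_4) = 3*3 = 9 and sum (mult * dim) = 1*1 + 1*1 + 1*1 + 2*3 = 9.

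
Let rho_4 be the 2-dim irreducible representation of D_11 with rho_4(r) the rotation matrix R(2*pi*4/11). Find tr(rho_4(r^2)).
chi_{rho_4}(r^2) = 2*cos(2*pi*4*2/11) = -2*cos(5*pi/11)

Details: rho_4(r^2) is rotation by angle 2*pi*4*2/11, whose trace is 2*cos(2*pi*4*2/11) = -2*cos(5*pi/11).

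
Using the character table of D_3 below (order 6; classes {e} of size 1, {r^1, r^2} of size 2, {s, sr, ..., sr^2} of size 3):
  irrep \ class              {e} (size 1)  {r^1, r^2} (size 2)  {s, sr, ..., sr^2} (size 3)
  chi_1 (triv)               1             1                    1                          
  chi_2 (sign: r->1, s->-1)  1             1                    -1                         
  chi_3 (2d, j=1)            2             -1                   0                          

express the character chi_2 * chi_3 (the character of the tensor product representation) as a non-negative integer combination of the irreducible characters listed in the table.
chi_2 tensor chi_3 = chi_3 (all other irreducibles have multiplicity 0).

Solution. The character of a tensor product is the pointwise product (chi_2 * chi_3)(C) = chi_2(C) * chi_3(C):
  {e}: (1)*(2), {r^1, r^2}: (1)*(-1), {s, sr, ..., sr^2}: (-1)*(0)
so (chi_2 * chi_3) takes values
  {e} -> 2, {r^1, r^2} -> -1, {s, sr, ..., sr^2} -> 0.
Now take the inner product of this character with each irreducible chi from the table, <chi_2*chi_3, chi> = (1/6) sum_C |C| (chi_2*chi_3)(C) conj(chi(C)):
  <chi_2*chi_3, chi_1> = (1/6)[1*(2)*conj(1) + 2*(-1)*conj(1) + 3*(0)*conj(1)]
      = (1/6)[(2) + (-2) + (0)] = 0/6 = 0
  <chi_2*chi_3, chi_2> = (1/6)[1*(2)*conj(1) + 2*(-1)*conj(1) + 3*(0)*conj(-1)]
      = (1/6)[(2) + (-2) + (0)] = 0/6 = 0
  <chi_2*chi_3, chi_3> = (1/6)[1*(2)*conj(2) + 2*(-1)*conj(-1) + 3*(0)*conj(0)]
      = (1/6)[(4) + (2) + (0)] = 6/6 = 1
Hence the multiplicities are chi_3: 1. Dimension check: dim(chi_2)*dim(chi_3) = 1*2 = 2 and sum (mult * dim) = 1*2 = 2.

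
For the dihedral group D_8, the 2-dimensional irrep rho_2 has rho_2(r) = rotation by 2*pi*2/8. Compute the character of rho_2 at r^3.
chi_{rho_2}(r^3) = 2*cos(2*pi*2*3/8) = 0

Argument: rho_2(r^3) is rotation by angle 2*pi*2*3/8, whose trace is 2*cos(2*pi*2*3/8) = 0.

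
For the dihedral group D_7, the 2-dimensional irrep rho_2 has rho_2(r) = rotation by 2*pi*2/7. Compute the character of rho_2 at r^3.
chi_{rho_2}(r^3) = 2*cos(2*pi*2*3/7) = 2*cos(2*pi/7)

Why: rho_2(r^3) is rotation by angle 2*pi*2*3/7, whose trace is 2*cos(2*pi*2*3/7) = 2*cos(2*pi/7).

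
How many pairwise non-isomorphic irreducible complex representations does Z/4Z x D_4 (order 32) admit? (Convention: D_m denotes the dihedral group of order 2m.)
20

Justification: The number of irreducible complex representations of a finite group equals its number of conjugacy classes. For a direct product, #classes(G x H) = #classes(G) * #classes(H). Z/4Z has 4 classes (abelian), D_4 has 5 classes, so 4 * 5 = 20, so Z/4Z x D_4 (order 32) has exactly 20 irreducible complex representations.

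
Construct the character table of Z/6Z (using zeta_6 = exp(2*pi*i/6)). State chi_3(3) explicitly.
Character table of Z/6Z (irreps indexed chi_0,...,chi_5 with chi_k(m) = zeta_6^(k*m), zeta_6 = exp(2*pi*i/6)):
  irrep \ class  {0} (size 1)  {1} (size 1)    {2} (size 1)    {3} (size 1)  {4} (size 1)    {5} (size 1)  
  chi_0          1             1               1               1             1               1             
  chi_1          1             exp(I*pi/3)     exp(2*I*pi/3)   -1            exp(-2*I*pi/3)  exp(-I*pi/3)  
  chi_2          1             exp(2*I*pi/3)   exp(-2*I*pi/3)  1             exp(2*I*pi/3)   exp(-2*I*pi/3)
  chi_3          1             -1              1               -1            1               -1            
  chi_4          1             exp(-2*I*pi/3)  exp(2*I*pi/3)   1             exp(-2*I*pi/3)  exp(2*I*pi/3) 
  chi_5          1             exp(-I*pi/3)    exp(-2*I*pi/3)  -1            exp(2*I*pi/3)   exp(I*pi/3)   

Spot check: chi_3(3) = zeta_6^(3*3) = zeta_6^9 = -1.

Working: Z/6Z is abelian, so all 6 irreducible complex representations are 1-dimensional. They are given by chi_k(m) = zeta_6^(k*m) for k = 0,...,5. Row orthogonality: sum_m chi_k(m) conj(chi_l(m)) = 6 * [k = l].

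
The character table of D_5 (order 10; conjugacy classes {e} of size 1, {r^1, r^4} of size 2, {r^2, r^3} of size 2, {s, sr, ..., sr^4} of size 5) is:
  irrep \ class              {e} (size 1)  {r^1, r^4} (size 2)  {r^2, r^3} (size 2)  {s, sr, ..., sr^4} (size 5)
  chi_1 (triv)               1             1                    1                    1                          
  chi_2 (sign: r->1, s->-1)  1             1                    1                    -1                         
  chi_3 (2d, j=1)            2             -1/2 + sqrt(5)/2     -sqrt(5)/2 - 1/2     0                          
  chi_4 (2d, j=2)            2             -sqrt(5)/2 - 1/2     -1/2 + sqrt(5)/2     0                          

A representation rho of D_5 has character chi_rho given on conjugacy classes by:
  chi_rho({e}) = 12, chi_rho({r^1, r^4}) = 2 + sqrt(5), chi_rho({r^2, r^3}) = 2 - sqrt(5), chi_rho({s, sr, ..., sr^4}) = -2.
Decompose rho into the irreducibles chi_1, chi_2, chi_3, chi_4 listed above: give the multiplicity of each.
Multiplicities: chi_1: 1, chi_2: 3, chi_3: 3, chi_4: 1.

Justification: Use <chi_rho, chi> = (1/|G|) sum_C |C| * chi_rho(C) * conj(chi(C)) with |G| = 10 for each irreducible chi in the table:
  <chi_rho, chi_1> = (1/10)[1*(12)*conj(1) + 2*(2 + sqrt(5))*conj(1) + 2*(2 - sqrt(5))*conj(1) + 5*(-2)*conj(1)]
      = (1/10)[(12) + (4 + 2*sqrt(5)) + (4 - 2*sqrt(5)) + (-10)] = 10/10 = 1
  <chi_rho, chi_2> = (1/10)[1*(12)*conj(1) + 2*(2 + sqrt(5))*conj(1) + 2*(2 - sqrt(5))*conj(1) + 5*(-2)*conj(-1)]
      = (1/10)[(12) + (4 + 2*sqrt(5)) + (4 - 2*sqrt(5)) + (10)] = 30/10 = 3
  <chi_rho, chi_3> = (1/10)[1*(12)*conj(2) + 2*(2 + sqrt(5))*conj(-1/2 + sqrt(5)/2) + 2*(2 - sqrt(5))*conj(-sqrt(5)/2 - 1/2) + 5*(-2)*conj(0)]
      = (1/10)[(24) + (sqrt(5) + 3) + (3 - sqrt(5)) + (0)] = 30/10 = 3
  <chi_rho, chi_4> = (1/10)[1*(12)*conj(2) + 2*(2 + sqrt(5))*conj(-sqrt(5)/2 - 1/2) + 2*(2 - sqrt(5))*conj(-1/2 + sqrt(5)/2) + 5*(-2)*conj(0)]
      = (1/10)[(24) + (-7 - 3*sqrt(5)) + (-7 + 3*sqrt(5)) + (0)] = 10/10 = 1
Dimension check: dim(rho) = sum (mult * dim) = 1*1 + 3*1 + 3*2 + 1*2 = 12 = chi_rho(e) = 12.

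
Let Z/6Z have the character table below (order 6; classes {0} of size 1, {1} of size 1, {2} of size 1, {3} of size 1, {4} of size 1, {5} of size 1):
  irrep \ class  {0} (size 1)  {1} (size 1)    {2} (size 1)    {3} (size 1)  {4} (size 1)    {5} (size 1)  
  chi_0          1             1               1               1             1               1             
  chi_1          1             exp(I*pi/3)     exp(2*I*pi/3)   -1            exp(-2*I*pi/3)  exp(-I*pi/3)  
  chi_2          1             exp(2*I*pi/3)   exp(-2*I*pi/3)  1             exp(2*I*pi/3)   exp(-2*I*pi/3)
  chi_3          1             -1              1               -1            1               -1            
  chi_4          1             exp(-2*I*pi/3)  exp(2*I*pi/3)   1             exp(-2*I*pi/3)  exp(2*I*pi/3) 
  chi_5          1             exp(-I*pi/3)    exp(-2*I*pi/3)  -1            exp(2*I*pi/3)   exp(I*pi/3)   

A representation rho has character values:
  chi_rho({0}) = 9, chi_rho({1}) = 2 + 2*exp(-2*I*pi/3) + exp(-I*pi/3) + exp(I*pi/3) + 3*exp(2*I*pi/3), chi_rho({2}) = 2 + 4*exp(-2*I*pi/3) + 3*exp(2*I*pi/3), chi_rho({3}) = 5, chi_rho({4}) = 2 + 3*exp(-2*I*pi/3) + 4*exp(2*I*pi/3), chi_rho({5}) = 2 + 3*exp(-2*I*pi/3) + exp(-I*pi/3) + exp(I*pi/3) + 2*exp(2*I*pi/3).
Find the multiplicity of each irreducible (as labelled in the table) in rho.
Multiplicities: chi_0: 2, chi_1: 1, chi_2: 3, chi_3: 0, chi_4: 2, chi_5: 1.

Why: Use <chi_rho, chi> = (1/|G|) sum_C |C| * chi_rho(C) * conj(chi(C)) with |G| = 6 for each irreducible chi in the table:
  <chi_rho, chi_0> = (1/6)[1*(9)*conj(1) + 1*(2 + 2*exp(-2*I*pi/3) + exp(-I*pi/3) + exp(I*pi/3) + 3*exp(2*I*pi/3))*conj(1) + 1*(2 + 4*exp(-2*I*pi/3) + 3*exp(2*I*pi/3))*conj(1) + 1*(5)*conj(1) + 1*(2 + 3*exp(-2*I*pi/3) + 4*exp(2*I*pi/3))*conj(1) + 1*(2 + 3*exp(-2*I*pi/3) + exp(-I*pi/3) + exp(I*pi/3) + 2*exp(2*I*pi/3))*conj(1)]
      = (1/6)[(9) + (2 + 2*exp(-2*I*pi/3) + exp(-I*pi/3) + exp(I*pi/3) + 3*exp(2*I*pi/3)) + (2 + 4*exp(-2*I*pi/3) + 3*exp(2*I*pi/3)) + (5) + (2 + 3*exp(-2*I*pi/3) + 4*exp(2*I*pi/3)) + (2 + 3*exp(-2*I*pi/3) + exp(-I*pi/3) + exp(I*pi/3) + 2*exp(2*I*pi/3))] = 12/6 = 2
  <chi_rho, chi_1> = (1/6)[1*(9)*conj(1) + 1*(2 + 2*exp(-2*I*pi/3) + exp(-I*pi/3) + exp(I*pi/3) + 3*exp(2*I*pi/3))*conj(exp(I*pi/3)) + 1*(2 + 4*exp(-2*I*pi/3) + 3*exp(2*I*pi/3))*conj(exp(2*I*pi/3)) + 1*(5)*conj(-1) + 1*(2 + 3*exp(-2*I*pi/3) + 4*exp(2*I*pi/3))*conj(exp(-2*I*pi/3)) + 1*(2 + 3*exp(-2*I*pi/3) + exp(-I*pi/3) + exp(I*pi/3) + 2*exp(2*I*pi/3))*conj(exp(-I*pi/3))]
      = (1/6)[(9) + (1) + (3 + 2*exp(-2*I*pi/3) + 4*exp(2*I*pi/3)) + (-5) + (3 + 4*exp(-2*I*pi/3) + 2*exp(2*I*pi/3)) + (1)] = 6/6 = 1
  <chi_rho, chi_2> = (1/6)[1*(9)*conj(1) + 1*(2 + 2*exp(-2*I*pi/3) + exp(-I*pi/3) + exp(I*pi/3) + 3*exp(2*I*pi/3))*conj(exp(2*I*pi/3)) + 1*(2 + 4*exp(-2*I*pi/3) + 3*exp(2*I*pi/3))*conj(exp(-2*I*pi/3)) + 1*(5)*conj(1) + 1*(2 + 3*exp(-2*I*pi/3) + 4*exp(2*I*pi/3))*conj(exp(2*I*pi/3)) + 1*(2 + 3*exp(-2*I*pi/3) + exp(-I*pi/3) + exp(I*pi/3) + 2*exp(2*I*pi/3))*conj(exp(-2*I*pi/3))]
      = (1/6)[(9) + (2 + 2*exp(-2*I*pi/3) + exp(-I*pi/3) + 2*exp(2*I*pi/3)) + (4 + 3*exp(-2*I*pi/3) + 2*exp(2*I*pi/3)) + (5) + (4 + 2*exp(-2*I*pi/3) + 3*exp(2*I*pi/3)) + (2 + 2*exp(-2*I*pi/3) + exp(I*pi/3) + 2*exp(2*I*pi/3))] = 18/6 = 3
  <chi_rho, chi_3> = (1/6)[1*(9)*conj(1) + 1*(2 + 2*exp(-2*I*pi/3) + exp(-I*pi/3) + exp(I*pi/3) + 3*exp(2*I*pi/3))*conj(-1) + 1*(2 + 4*exp(-2*I*pi/3) + 3*exp(2*I*pi/3))*conj(1) + 1*(5)*conj(-1) + 1*(2 + 3*exp(-2*I*pi/3) + 4*exp(2*I*pi/3))*conj(1) + 1*(2 + 3*exp(-2*I*pi/3) + exp(-I*pi/3) + exp(I*pi/3) + 2*exp(2*I*pi/3))*conj(-1)]
      = (1/6)[(9) + (-2 - 3*exp(2*I*pi/3) - exp(I*pi/3) - exp(-I*pi/3) - 2*exp(-2*I*pi/3)) + (2 + 4*exp(-2*I*pi/3) + 3*exp(2*I*pi/3)) + (-5) + (2 + 3*exp(-2*I*pi/3) + 4*exp(2*I*pi/3)) + (-2 - 2*exp(2*I*pi/3) - exp(I*pi/3) - exp(-I*pi/3) - 3*exp(-2*I*pi/3))] = 0/6 = 0
  <chi_rho, chi_4> = (1/6)[1*(9)*conj(1) + 1*(2 + 2*exp(-2*I*pi/3) + exp(-I*pi/3) + exp(I*pi/3) + 3*exp(2*I*pi/3))*conj(exp(-2*I*pi/3)) + 1*(2 + 4*exp(-2*I*pi/3) + 3*exp(2*I*pi/3))*conj(exp(2*I*pi/3)) + 1*(5)*conj(1) + 1*(2 + 3*exp(-2*I*pi/3) + 4*exp(2*I*pi/3))*conj(exp(-2*I*pi/3)) + 1*(2 + 3*exp(-2*I*pi/3) + exp(-I*pi/3) + exp(I*pi/3) + 2*exp(2*I*pi/3))*conj(exp(2*I*pi/3))]
      = (1/6)[(9) + (-1) + (3 + 2*exp(-2*I*pi/3) + 4*exp(2*I*pi/3)) + (5) + (3 + 4*exp(-2*I*pi/3) + 2*exp(2*I*pi/3)) + (-1)] = 12/6 = 2
  <chi_rho, chi_5> = (1/6)[1*(9)*conj(1) + 1*(2 + 2*exp(-2*I*pi/3) + exp(-I*pi/3) + exp(I*pi/3) + 3*exp(2*I*pi/3))*conj(exp(-I*pi/3)) + 1*(2 + 4*exp(-2*I*pi/3) + 3*exp(2*I*pi/3))*conj(exp(-2*I*pi/3)) + 1*(5)*conj(-1) + 1*(2 + 3*exp(-2*I*pi/3) + 4*exp(2*I*pi/3))*conj(exp(2*I*pi/3)) + 1*(2 + 3*exp(-2*I*pi/3) + exp(-I*pi/3) + exp(I*pi/3) + 2*exp(2*I*pi/3))*conj(exp(I*pi/3))]
      = (1/6)[(9) + (-2 + 2*exp(-I*pi/3) + exp(2*I*pi/3) + 2*exp(I*pi/3)) + (4 + 3*exp(-2*I*pi/3) + 2*exp(2*I*pi/3)) + (-5) + (4 + 2*exp(-2*I*pi/3) + 3*exp(2*I*pi/3)) + (-2 + 2*exp(-I*pi/3) + exp(-2*I*pi/3) + 2*exp(I*pi/3))] = 6/6 = 1
(Exp terms are combined using exp(i*s)*conj(exp(i*t)) = exp(i*(s-t)), and sums of them are collapsed using the identity that for every m > 1 the m distinct m-th roots of unity sum to 0, e.g. 1 + exp(2*I*pi/3) + exp(-2*I*pi/3) = 0.)
Dimension check: dim(rho) = sum (mult * dim) = 2*1 + 1*1 + 3*1 + 0*1 + 2*1 + 1*1 = 9 = chi_rho(e) = 9.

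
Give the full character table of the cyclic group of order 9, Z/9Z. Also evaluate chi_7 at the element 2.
Character table of Z/9Z (irreps indexed chi_0,...,chi_8 with chi_k(m) = zeta_9^(k*m), zeta_9 = exp(2*pi*i/9)):
  irrep \ class  {0} (size 1)  {1} (size 1)    {2} (size 1)    {3} (size 1)    {4} (size 1)    {5} (size 1)    {6} (size 1)    {7} (size 1)    {8} (size 1)  
  chi_0          1             1               1               1               1               1               1               1               1             
  chi_1          1             exp(2*I*pi/9)   exp(4*I*pi/9)   exp(2*I*pi/3)   exp(8*I*pi/9)   exp(-8*I*pi/9)  exp(-2*I*pi/3)  exp(-4*I*pi/9)  exp(-2*I*pi/9)
  chi_2          1             exp(4*I*pi/9)   exp(8*I*pi/9)   exp(-2*I*pi/3)  exp(-2*I*pi/9)  exp(2*I*pi/9)   exp(2*I*pi/3)   exp(-8*I*pi/9)  exp(-4*I*pi/9)
  chi_3          1             exp(2*I*pi/3)   exp(-2*I*pi/3)  1               exp(2*I*pi/3)   exp(-2*I*pi/3)  1               exp(2*I*pi/3)   exp(-2*I*pi/3)
  chi_4          1             exp(8*I*pi/9)   exp(-2*I*pi/9)  exp(2*I*pi/3)   exp(-4*I*pi/9)  exp(4*I*pi/9)   exp(-2*I*pi/3)  exp(2*I*pi/9)   exp(-8*I*pi/9)
  chi_5          1             exp(-8*I*pi/9)  exp(2*I*pi/9)   exp(-2*I*pi/3)  exp(4*I*pi/9)   exp(-4*I*pi/9)  exp(2*I*pi/3)   exp(-2*I*pi/9)  exp(8*I*pi/9) 
  chi_6          1             exp(-2*I*pi/3)  exp(2*I*pi/3)   1               exp(-2*I*pi/3)  exp(2*I*pi/3)   1               exp(-2*I*pi/3)  exp(2*I*pi/3) 
  chi_7          1             exp(-4*I*pi/9)  exp(-8*I*pi/9)  exp(2*I*pi/3)   exp(2*I*pi/9)   exp(-2*I*pi/9)  exp(-2*I*pi/3)  exp(8*I*pi/9)   exp(4*I*pi/9) 
  chi_8          1             exp(-2*I*pi/9)  exp(-4*I*pi/9)  exp(-2*I*pi/3)  exp(-8*I*pi/9)  exp(8*I*pi/9)   exp(2*I*pi/3)   exp(4*I*pi/9)   exp(2*I*pi/9) 

Spot check: chi_7(2) = zeta_9^(7*2) = zeta_9^14 = exp(-8*I*pi/9).

Justification: Z/9Z is abelian, so all 9 irreducible complex representations are 1-dimensional. They are given by chi_k(m) = zeta_9^(k*m) for k = 0,...,8. Row orthogonality: sum_m chi_k(m) conj(chi_l(m)) = 9 * [k = l].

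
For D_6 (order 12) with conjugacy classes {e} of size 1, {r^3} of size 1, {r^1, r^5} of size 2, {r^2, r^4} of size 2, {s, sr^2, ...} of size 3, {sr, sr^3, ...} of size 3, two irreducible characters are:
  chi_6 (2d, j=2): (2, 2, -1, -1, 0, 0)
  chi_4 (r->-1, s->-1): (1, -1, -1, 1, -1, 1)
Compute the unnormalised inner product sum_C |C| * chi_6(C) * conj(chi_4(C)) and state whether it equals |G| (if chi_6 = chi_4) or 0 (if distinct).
Sum = 0; so <chi_6, chi_4> = 0 (distinct irreducibles are orthogonal).

Argument: Compute term by term over conjugacy classes (|C| * chi_6(C) * conj(chi_4(C))):
  1*(2)*conj(1) + 1*(2)*conj(-1) + 2*(-1)*conj(-1) + 2*(-1)*conj(1) + 3*(0)*conj(-1) + 3*(0)*conj(1)
  = (2) + (-2) + (2) + (-2) + (0) + (0)
  = 0.
Dividing by |G| = 12 gives 0/12 = 0, matching the row-orthogonality relation <chi_6, chi_4> = [chi_6 = chi_4].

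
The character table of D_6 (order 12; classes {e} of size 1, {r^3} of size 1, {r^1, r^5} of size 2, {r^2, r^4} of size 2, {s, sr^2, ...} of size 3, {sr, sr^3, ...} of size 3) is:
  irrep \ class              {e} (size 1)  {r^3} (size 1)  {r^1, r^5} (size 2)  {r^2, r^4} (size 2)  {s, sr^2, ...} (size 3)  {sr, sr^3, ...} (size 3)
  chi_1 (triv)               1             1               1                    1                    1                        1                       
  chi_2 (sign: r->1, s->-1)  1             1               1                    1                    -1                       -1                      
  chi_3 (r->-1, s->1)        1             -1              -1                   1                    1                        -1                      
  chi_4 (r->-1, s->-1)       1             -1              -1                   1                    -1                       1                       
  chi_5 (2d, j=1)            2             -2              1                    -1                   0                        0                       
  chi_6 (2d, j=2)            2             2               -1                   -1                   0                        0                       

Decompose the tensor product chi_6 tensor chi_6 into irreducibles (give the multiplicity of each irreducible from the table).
chi_6 tensor chi_6 = chi_1 + chi_2 + chi_6 (all other irreducibles have multiplicity 0).

Justification: The character of a tensor product is the pointwise product (chi_6 * chi_6)(C) = chi_6(C) * chi_6(C):
  {e}: (2)*(2), {r^3}: (2)*(2), {r^1, r^5}: (-1)*(-1), {r^2, r^4}: (-1)*(-1), {s, sr^2, ...}: (0)*(0), {sr, sr^3, ...}: (0)*(0)
so (chi_6 * chi_6) takes values
  {e} -> 4, {r^3} -> 4, {r^1, r^5} -> 1, {r^2, r^4} -> 1, {s, sr^2, ...} -> 0, {sr, sr^3, ...} -> 0.
Now take the inner product of this character with each irreducible chi from the table, <chi_6*chi_6, chi> = (1/12) sum_C |C| (chi_6*chi_6)(C) conj(chi(C)):
  <chi_6*chi_6, chi_1> = (1/12)[1*(4)*conj(1) + 1*(4)*conj(1) + 2*(1)*conj(1) + 2*(1)*conj(1) + 3*(0)*conj(1) + 3*(0)*conj(1)]
      = (1/12)[(4) + (4) + (2) + (2) + (0) + (0)] = 12/12 = 1
  <chi_6*chi_6, chi_2> = (1/12)[1*(4)*conj(1) + 1*(4)*conj(1) + 2*(1)*conj(1) + 2*(1)*conj(1) + 3*(0)*conj(-1) + 3*(0)*conj(-1)]
      = (1/12)[(4) + (4) + (2) + (2) + (0) + (0)] = 12/12 = 1
  <chi_6*chi_6, chi_3> = (1/12)[1*(4)*conj(1) + 1*(4)*conj(-1) + 2*(1)*conj(-1) + 2*(1)*conj(1) + 3*(0)*conj(1) + 3*(0)*conj(-1)]
      = (1/12)[(4) + (-4) + (-2) + (2) + (0) + (0)] = 0/12 = 0
  <chi_6*chi_6, chi_4> = (1/12)[1*(4)*conj(1) + 1*(4)*conj(-1) + 2*(1)*conj(-1) + 2*(1)*conj(1) + 3*(0)*conj(-1) + 3*(0)*conj(1)]
      = (1/12)[(4) + (-4) + (-2) + (2) + (0) + (0)] = 0/12 = 0
  <chi_6*chi_6, chi_5> = (1/12)[1*(4)*conj(2) + 1*(4)*conj(-2) + 2*(1)*conj(1) + 2*(1)*conj(-1) + 3*(0)*conj(0) + 3*(0)*conj(0)]
      = (1/12)[(8) + (-8) + (2) + (-2) + (0) + (0)] = 0/12 = 0
  <chi_6*chi_6, chi_6> = (1/12)[1*(4)*conj(2) + 1*(4)*conj(2) + 2*(1)*conj(-1) + 2*(1)*conj(-1) + 3*(0)*conj(0) + 3*(0)*conj(0)]
      = (1/12)[(8) + (8) + (-2) + (-2) + (0) + (0)] = 12/12 = 1
Hence the multiplicities are chi_1: 1, chi_2: 1, chi_6: 1. Dimension check: dim(chi_6)*dim(chi_6) = 2*2 = 4 and sum (mult * dim) = 1*1 + 1*1 + 1*2 = 4.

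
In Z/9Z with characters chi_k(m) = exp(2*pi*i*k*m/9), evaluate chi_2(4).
chi_2(4) = zeta_9^8 = exp(-2*I*pi/9)

Argument: chi_2(4) = zeta_9^(2*4) = zeta_9^8. Since zeta_9^9 = 1, this equals zeta_9^8 = exp(2*pi*i*8/9) = exp(-2*I*pi/9).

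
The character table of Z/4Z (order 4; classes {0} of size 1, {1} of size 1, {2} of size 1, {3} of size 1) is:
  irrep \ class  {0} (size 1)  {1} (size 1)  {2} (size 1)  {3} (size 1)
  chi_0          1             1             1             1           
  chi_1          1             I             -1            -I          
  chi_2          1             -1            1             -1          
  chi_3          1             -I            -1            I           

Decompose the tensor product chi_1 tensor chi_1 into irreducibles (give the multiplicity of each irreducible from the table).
chi_1 tensor chi_1 = chi_2 (all other irreducibles have multiplicity 0).

Explanation: The character of a tensor product is the pointwise product (chi_1 * chi_1)(C) = chi_1(C) * chi_1(C):
  {0}: (1)*(1), {1}: (I)*(I), {2}: (-1)*(-1), {3}: (-I)*(-I)
so (chi_1 * chi_1) takes values
  {0} -> 1, {1} -> -1, {2} -> 1, {3} -> -1.
Now take the inner product of this character with each irreducible chi from the table, <chi_1*chi_1, chi> = (1/4) sum_C |C| (chi_1*chi_1)(C) conj(chi(C)):
  <chi_1*chi_1, chi_0> = (1/4)[1*(1)*conj(1) + 1*(-1)*conj(1) + 1*(1)*conj(1) + 1*(-1)*conj(1)]
      = (1/4)[(1) + (-1) + (1) + (-1)] = 0/4 = 0
  <chi_1*chi_1, chi_1> = (1/4)[1*(1)*conj(1) + 1*(-1)*conj(I) + 1*(1)*conj(-1) + 1*(-1)*conj(-I)]
      = (1/4)[(1) + (I) + (-1) + (-I)] = 0/4 = 0
  <chi_1*chi_1, chi_2> = (1/4)[1*(1)*conj(1) + 1*(-1)*conj(-1) + 1*(1)*conj(1) + 1*(-1)*conj(-1)]
      = (1/4)[(1) + (1) + (1) + (1)] = 4/4 = 1
  <chi_1*chi_1, chi_3> = (1/4)[1*(1)*conj(1) + 1*(-1)*conj(-I) + 1*(1)*conj(-1) + 1*(-1)*conj(I)]
      = (1/4)[(1) + (-I) + (-1) + (I)] = 0/4 = 0
(Exp terms are combined using exp(i*s)*conj(exp(i*t)) = exp(i*(s-t)), and sums of them are collapsed using the identity that for every m > 1 the m distinct m-th roots of unity sum to 0, e.g. 1 + exp(2*I*pi/3) + exp(-2*I*pi/3) = 0.)
Hence the multiplicities are chi_2: 1. Dimension check: dim(chi_1)*dim(chi_1) = 1*1 = 1 and sum (mult * dim) = 1*1 = 1.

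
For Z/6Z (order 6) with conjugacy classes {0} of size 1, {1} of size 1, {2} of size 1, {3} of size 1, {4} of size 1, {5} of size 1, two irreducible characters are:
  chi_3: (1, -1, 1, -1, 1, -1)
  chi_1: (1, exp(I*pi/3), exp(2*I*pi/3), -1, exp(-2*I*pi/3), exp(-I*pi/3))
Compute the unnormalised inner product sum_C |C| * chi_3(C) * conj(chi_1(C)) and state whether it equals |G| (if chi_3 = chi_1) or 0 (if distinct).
Sum = 0; so <chi_3, chi_1> = 0 (distinct irreducibles are orthogonal).

Reasoning: Compute term by term over conjugacy classes (|C| * chi_3(C) * conj(chi_1(C))):
  1*(1)*conj(1) + 1*(-1)*conj(exp(I*pi/3)) + 1*(1)*conj(exp(2*I*pi/3)) + 1*(-1)*conj(-1) + 1*(1)*conj(exp(-2*I*pi/3)) + 1*(-1)*conj(exp(-I*pi/3))
  = (1) + (-exp(-I*pi/3)) + (exp(-2*I*pi/3)) + (1) + (exp(2*I*pi/3)) + (-exp(I*pi/3))
  = 0.
(Exp terms are combined using exp(i*s)*conj(exp(i*t)) = exp(i*(s-t)), and sums of them are collapsed using the identity that for every m > 1 the m distinct m-th roots of unity sum to 0, e.g. 1 + exp(2*I*pi/3) + exp(-2*I*pi/3) = 0.)
Dividing by |G| = 6 gives 0/6 = 0, matching the row-orthogonality relation <chi_3, chi_1> = [chi_3 = chi_1].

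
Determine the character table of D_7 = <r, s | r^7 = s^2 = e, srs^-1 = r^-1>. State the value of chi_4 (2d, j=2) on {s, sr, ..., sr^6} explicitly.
Conjugacy classes: {e} of size 1, {r^1, r^6} of size 2, {r^2, r^5} of size 2, {r^3, r^4} of size 2, {s, sr, ..., sr^6} of size 7.
Character table:
  irrep \ class              {e} (size 1)  {r^1, r^6} (size 2)  {r^2, r^5} (size 2)  {r^3, r^4} (size 2)  {s, sr, ..., sr^6} (size 7)
  chi_1 (triv)               1             1                    1                    1                    1                          
  chi_2 (sign: r->1, s->-1)  1             1                    1                    1                    -1                         
  chi_3 (2d, j=1)            2             2*cos(2*pi/7)        -2*cos(3*pi/7)       -2*cos(pi/7)         0                          
  chi_4 (2d, j=2)            2             -2*cos(3*pi/7)       -2*cos(pi/7)         2*cos(2*pi/7)        0                          
  chi_5 (2d, j=3)            2             -2*cos(pi/7)         2*cos(2*pi/7)        -2*cos(3*pi/7)       0                          

Spot check: chi_4 (2d, j=2) on {s, sr, ..., sr^6} = 0.

Working: D_7 has order 2*7 = 14 with 5 conjugacy classes, hence 5 irreducibles. Sum of squared dims 1 + 1 + 4 + 4 + 4 = 14 = |G|. Linear characters come from the abelianisation; the 2-dimensional irreps have character r^k -> 2*cos(2*pi*j*k/7), reflections -> 0.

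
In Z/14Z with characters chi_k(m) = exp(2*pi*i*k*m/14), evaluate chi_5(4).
chi_5(4) = zeta_14^20 = exp(6*I*pi/7)

Argument: chi_5(4) = zeta_14^(5*4) = zeta_14^20. Since zeta_14^14 = 1, this equals zeta_14^6 = exp(2*pi*i*6/14) = exp(6*I*pi/7).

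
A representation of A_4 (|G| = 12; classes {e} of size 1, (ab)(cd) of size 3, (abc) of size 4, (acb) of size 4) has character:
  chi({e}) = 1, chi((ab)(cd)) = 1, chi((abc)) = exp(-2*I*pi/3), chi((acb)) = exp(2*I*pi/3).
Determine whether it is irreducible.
Irreducible: <chi, chi> = 1.

Details: <chi, chi> = (1/|G|) sum_C |C| * |chi(C)|^2 = (1/12)[1*|1|^2 + 3*|1|^2 + 4*|exp(-2*I*pi/3)|^2 + 4*|exp(2*I*pi/3)|^2]
  = (1/12)[(1) + (3) + (4) + (4)] = 12/12 = 1.
(Exp terms are combined using exp(i*s)*conj(exp(i*t)) = exp(i*(s-t)), and sums of them are collapsed using the identity that for every m > 1 the m distinct m-th roots of unity sum to 0, e.g. 1 + exp(2*I*pi/3) + exp(-2*I*pi/3) = 0.)
A character is irreducible iff <chi, chi> = 1, so this representation is irreducible.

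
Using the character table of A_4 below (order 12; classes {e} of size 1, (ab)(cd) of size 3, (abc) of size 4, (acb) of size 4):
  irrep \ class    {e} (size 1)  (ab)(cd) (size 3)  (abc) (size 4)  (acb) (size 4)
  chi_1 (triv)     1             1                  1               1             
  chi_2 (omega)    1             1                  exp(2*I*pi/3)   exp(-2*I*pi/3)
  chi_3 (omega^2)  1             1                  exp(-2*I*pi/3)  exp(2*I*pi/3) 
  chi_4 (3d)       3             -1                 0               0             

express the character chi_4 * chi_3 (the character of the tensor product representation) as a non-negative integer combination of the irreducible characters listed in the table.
chi_4 tensor chi_3 = chi_4 (all other irreducibles have multiplicity 0).

Argument: The character of a tensor product is the pointwise product (chi_4 * chi_3)(C) = chi_4(C) * chi_3(C):
  {e}: (3)*(1), (ab)(cd): (-1)*(1), (abc): (0)*(exp(-2*I*pi/3)), (acb): (0)*(exp(2*I*pi/3))
so (chi_4 * chi_3) takes values
  {e} -> 3, (ab)(cd) -> -1, (abc) -> 0, (acb) -> 0.
Now take the inner product of this character with each irreducible chi from the table, <chi_4*chi_3, chi> = (1/12) sum_C |C| (chi_4*chi_3)(C) conj(chi(C)):
  <chi_4*chi_3, chi_1> = (1/12)[1*(3)*conj(1) + 3*(-1)*conj(1) + 4*(0)*conj(1) + 4*(0)*conj(1)]
      = (1/12)[(3) + (-3) + (0) + (0)] = 0/12 = 0
  <chi_4*chi_3, chi_2> = (1/12)[1*(3)*conj(1) + 3*(-1)*conj(1) + 4*(0)*conj(exp(2*I*pi/3)) + 4*(0)*conj(exp(-2*I*pi/3))]
      = (1/12)[(3) + (-3) + (0) + (0)] = 0/12 = 0
  <chi_4*chi_3, chi_3> = (1/12)[1*(3)*conj(1) + 3*(-1)*conj(1) + 4*(0)*conj(exp(-2*I*pi/3)) + 4*(0)*conj(exp(2*I*pi/3))]
      = (1/12)[(3) + (-3) + (0) + (0)] = 0/12 = 0
  <chi_4*chi_3, chi_4> = (1/12)[1*(3)*conj(3) + 3*(-1)*conj(-1) + 4*(0)*conj(0) + 4*(0)*conj(0)]
      = (1/12)[(9) + (3) + (0) + (0)] = 12/12 = 1
(Exp terms are combined using exp(i*s)*conj(exp(i*t)) = exp(i*(s-t)), and sums of them are collapsed using the identity that for every m > 1 the m distinct m-th roots of unity sum to 0, e.g. 1 + exp(2*I*pi/3) + exp(-2*I*pi/3) = 0.)
Hence the multiplicities are chi_4: 1. Dimension check: dim(chi_4)*dim(chi_3) = 3*1 = 3 and sum (mult * dim) = 1*3 = 3.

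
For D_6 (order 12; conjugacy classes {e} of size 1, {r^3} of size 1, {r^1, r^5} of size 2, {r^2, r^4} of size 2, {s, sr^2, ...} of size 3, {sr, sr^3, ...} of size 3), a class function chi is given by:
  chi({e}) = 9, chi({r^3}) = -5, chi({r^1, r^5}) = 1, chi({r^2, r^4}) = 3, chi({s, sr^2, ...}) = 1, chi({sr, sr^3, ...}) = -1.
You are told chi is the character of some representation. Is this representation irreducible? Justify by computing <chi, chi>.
Not irreducible (reducible): <chi, chi> = 11 > 1.

Proof sketch: <chi, chi> = (1/|G|) sum_C |C| * |chi(C)|^2 = (1/12)[1*|9|^2 + 1*|-5|^2 + 2*|1|^2 + 2*|3|^2 + 3*|1|^2 + 3*|-1|^2]
  = (1/12)[(81) + (25) + (2) + (18) + (3) + (3)] = 132/12 = 11.
A character is irreducible iff <chi, chi> = 1, so this representation is reducible.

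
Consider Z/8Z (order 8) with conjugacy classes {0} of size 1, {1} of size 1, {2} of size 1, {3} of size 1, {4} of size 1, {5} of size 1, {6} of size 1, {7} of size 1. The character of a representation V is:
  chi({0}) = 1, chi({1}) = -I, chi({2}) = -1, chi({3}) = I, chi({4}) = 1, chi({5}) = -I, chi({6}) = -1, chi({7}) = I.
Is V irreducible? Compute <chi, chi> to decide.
Irreducible: <chi, chi> = 1.

Derivation: <chi, chi> = (1/|G|) sum_C |C| * |chi(C)|^2 = (1/8)[1*|1|^2 + 1*|-I|^2 + 1*|-1|^2 + 1*|I|^2 + 1*|1|^2 + 1*|-I|^2 + 1*|-1|^2 + 1*|I|^2]
  = (1/8)[(1) + (1) + (1) + (1) + (1) + (1) + (1) + (1)] = 8/8 = 1.
(Exp terms are combined using exp(i*s)*conj(exp(i*t)) = exp(i*(s-t)), and sums of them are collapsed using the identity that for every m > 1 the m distinct m-th roots of unity sum to 0, e.g. 1 + exp(2*I*pi/3) + exp(-2*I*pi/3) = 0.)
A character is irreducible iff <chi, chi> = 1, so this representation is irreducible.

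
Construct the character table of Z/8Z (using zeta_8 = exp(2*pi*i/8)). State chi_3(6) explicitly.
Character table of Z/8Z (irreps indexed chi_0,...,chi_7 with chi_k(m) = zeta_8^(k*m), zeta_8 = exp(2*pi*i/8)):
  irrep \ class  {0} (size 1)  {1} (size 1)    {2} (size 1)  {3} (size 1)    {4} (size 1)  {5} (size 1)    {6} (size 1)  {7} (size 1)  
  chi_0          1             1               1             1               1             1               1             1             
  chi_1          1             exp(I*pi/4)     I             exp(3*I*pi/4)   -1            exp(-3*I*pi/4)  -I            exp(-I*pi/4)  
  chi_2          1             I               -1            -I              1             I               -1            -I            
  chi_3          1             exp(3*I*pi/4)   -I            exp(I*pi/4)     -1            exp(-I*pi/4)    I             exp(-3*I*pi/4)
  chi_4          1             -1              1             -1              1             -1              1             -1            
  chi_5          1             exp(-3*I*pi/4)  I             exp(-I*pi/4)    -1            exp(I*pi/4)     -I            exp(3*I*pi/4) 
  chi_6          1             -I              -1            I               1             -I              -1            I             
  chi_7          1             exp(-I*pi/4)    -I            exp(-3*I*pi/4)  -1            exp(3*I*pi/4)   I             exp(I*pi/4)   

Spot check: chi_3(6) = zeta_8^(3*6) = zeta_8^18 = I.

Solution. Z/8Z is abelian, so all 8 irreducible complex representations are 1-dimensional. They are given by chi_k(m) = zeta_8^(k*m) for k = 0,...,7. Row orthogonality: sum_m chi_k(m) conj(chi_l(m)) = 8 * [k = l].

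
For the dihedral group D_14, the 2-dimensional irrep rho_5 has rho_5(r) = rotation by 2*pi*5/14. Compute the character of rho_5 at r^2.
chi_{rho_5}(r^2) = 2*cos(2*pi*5*2/14) = -2*cos(3*pi/7)

Derivation: rho_5(r^2) is rotation by angle 2*pi*5*2/14, whose trace is 2*cos(2*pi*5*2/14) = -2*cos(3*pi/7).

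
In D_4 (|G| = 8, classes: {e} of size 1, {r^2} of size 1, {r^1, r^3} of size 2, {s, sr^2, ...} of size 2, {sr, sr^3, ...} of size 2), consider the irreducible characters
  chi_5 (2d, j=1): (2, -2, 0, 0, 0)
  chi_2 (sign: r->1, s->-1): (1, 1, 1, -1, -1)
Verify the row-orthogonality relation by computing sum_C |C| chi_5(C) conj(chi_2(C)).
Sum = 0; so <chi_5, chi_2> = 0 (distinct irreducibles are orthogonal).

Proof sketch: Compute term by term over conjugacy classes (|C| * chi_5(C) * conj(chi_2(C))):
  1*(2)*conj(1) + 1*(-2)*conj(1) + 2*(0)*conj(1) + 2*(0)*conj(-1) + 2*(0)*conj(-1)
  = (2) + (-2) + (0) + (0) + (0)
  = 0.
Dividing by |G| = 8 gives 0/8 = 0, matching the row-orthogonality relation <chi_5, chi_2> = [chi_5 = chi_2].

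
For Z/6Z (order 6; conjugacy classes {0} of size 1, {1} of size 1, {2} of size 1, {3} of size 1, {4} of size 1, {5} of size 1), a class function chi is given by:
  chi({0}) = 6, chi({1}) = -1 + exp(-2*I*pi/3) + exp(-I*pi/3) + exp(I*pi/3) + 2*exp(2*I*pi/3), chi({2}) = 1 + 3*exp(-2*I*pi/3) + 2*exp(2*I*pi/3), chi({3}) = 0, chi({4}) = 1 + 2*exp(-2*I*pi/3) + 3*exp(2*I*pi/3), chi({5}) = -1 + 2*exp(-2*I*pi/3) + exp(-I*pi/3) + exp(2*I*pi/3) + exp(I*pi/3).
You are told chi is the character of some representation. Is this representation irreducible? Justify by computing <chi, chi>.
Not irreducible (reducible): <chi, chi> = 8 > 1.

Explanation: <chi, chi> = (1/|G|) sum_C |C| * |chi(C)|^2 = (1/6)[1*|6|^2 + 1*|-1 + exp(-2*I*pi/3) + exp(-I*pi/3) + exp(I*pi/3) + 2*exp(2*I*pi/3)|^2 + 1*|1 + 3*exp(-2*I*pi/3) + 2*exp(2*I*pi/3)|^2 + 1*|0|^2 + 1*|1 + 2*exp(-2*I*pi/3) + 3*exp(2*I*pi/3)|^2 + 1*|-1 + 2*exp(-2*I*pi/3) + exp(-I*pi/3) + exp(2*I*pi/3) + exp(I*pi/3)|^2]
  = (1/6)[(36) + (3) + (3) + (0) + (3) + (3)] = 48/6 = 8.
(Exp terms are combined using exp(i*s)*conj(exp(i*t)) = exp(i*(s-t)), and sums of them are collapsed using the identity that for every m > 1 the m distinct m-th roots of unity sum to 0, e.g. 1 + exp(2*I*pi/3) + exp(-2*I*pi/3) = 0.)
A character is irreducible iff <chi, chi> = 1, so this representation is reducible.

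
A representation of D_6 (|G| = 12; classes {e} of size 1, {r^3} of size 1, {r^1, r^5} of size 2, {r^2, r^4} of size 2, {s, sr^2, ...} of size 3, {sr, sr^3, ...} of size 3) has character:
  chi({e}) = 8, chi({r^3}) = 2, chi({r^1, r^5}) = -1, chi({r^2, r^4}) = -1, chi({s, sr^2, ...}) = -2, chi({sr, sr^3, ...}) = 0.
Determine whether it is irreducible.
Not irreducible (reducible): <chi, chi> = 7 > 1.

Explanation: <chi, chi> = (1/|G|) sum_C |C| * |chi(C)|^2 = (1/12)[1*|8|^2 + 1*|2|^2 + 2*|-1|^2 + 2*|-1|^2 + 3*|-2|^2 + 3*|0|^2]
  = (1/12)[(64) + (4) + (2) + (2) + (12) + (0)] = 84/12 = 7.
A character is irreducible iff <chi, chi> = 1, so this representation is reducible.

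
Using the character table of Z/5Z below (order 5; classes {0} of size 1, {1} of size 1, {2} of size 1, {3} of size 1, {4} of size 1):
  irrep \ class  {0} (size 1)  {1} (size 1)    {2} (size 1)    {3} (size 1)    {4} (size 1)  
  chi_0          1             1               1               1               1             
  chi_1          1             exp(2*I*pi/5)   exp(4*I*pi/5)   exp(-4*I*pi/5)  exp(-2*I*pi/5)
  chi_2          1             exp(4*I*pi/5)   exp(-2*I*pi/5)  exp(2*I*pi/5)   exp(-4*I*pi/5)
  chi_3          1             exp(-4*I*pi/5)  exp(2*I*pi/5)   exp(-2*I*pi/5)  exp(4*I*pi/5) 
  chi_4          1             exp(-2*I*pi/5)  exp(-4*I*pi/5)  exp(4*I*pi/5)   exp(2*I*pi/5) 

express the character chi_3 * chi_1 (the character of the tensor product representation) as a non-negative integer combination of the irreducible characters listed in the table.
chi_3 tensor chi_1 = chi_4 (all other irreducibles have multiplicity 0).

Argument: The character of a tensor product is the pointwise product (chi_3 * chi_1)(C) = chi_3(C) * chi_1(C):
  {0}: (1)*(1), {1}: (exp(-4*I*pi/5))*(exp(2*I*pi/5)), {2}: (exp(2*I*pi/5))*(exp(4*I*pi/5)), {3}: (exp(-2*I*pi/5))*(exp(-4*I*pi/5)), {4}: (exp(4*I*pi/5))*(exp(-2*I*pi/5))
so (chi_3 * chi_1) takes values
  {0} -> 1, {1} -> exp(-2*I*pi/5), {2} -> exp(-4*I*pi/5), {3} -> exp(4*I*pi/5), {4} -> exp(2*I*pi/5).
Now take the inner product of this character with each irreducible chi from the table, <chi_3*chi_1, chi> = (1/5) sum_C |C| (chi_3*chi_1)(C) conj(chi(C)):
  <chi_3*chi_1, chi_0> = (1/5)[1*(1)*conj(1) + 1*(exp(-2*I*pi/5))*conj(1) + 1*(exp(-4*I*pi/5))*conj(1) + 1*(exp(4*I*pi/5))*conj(1) + 1*(exp(2*I*pi/5))*conj(1)]
      = (1/5)[(1) + (exp(-2*I*pi/5)) + (exp(-4*I*pi/5)) + (exp(4*I*pi/5)) + (exp(2*I*pi/5))] = 0/5 = 0
  <chi_3*chi_1, chi_1> = (1/5)[1*(1)*conj(1) + 1*(exp(-2*I*pi/5))*conj(exp(2*I*pi/5)) + 1*(exp(-4*I*pi/5))*conj(exp(4*I*pi/5)) + 1*(exp(4*I*pi/5))*conj(exp(-4*I*pi/5)) + 1*(exp(2*I*pi/5))*conj(exp(-2*I*pi/5))]
      = (1/5)[(1) + (exp(-4*I*pi/5)) + (exp(2*I*pi/5)) + (exp(-2*I*pi/5)) + (exp(4*I*pi/5))] = 0/5 = 0
  <chi_3*chi_1, chi_2> = (1/5)[1*(1)*conj(1) + 1*(exp(-2*I*pi/5))*conj(exp(4*I*pi/5)) + 1*(exp(-4*I*pi/5))*conj(exp(-2*I*pi/5)) + 1*(exp(4*I*pi/5))*conj(exp(2*I*pi/5)) + 1*(exp(2*I*pi/5))*conj(exp(-4*I*pi/5))]
      = (1/5)[(1) + (exp(4*I*pi/5)) + (exp(-2*I*pi/5)) + (exp(2*I*pi/5)) + (exp(-4*I*pi/5))] = 0/5 = 0
  <chi_3*chi_1, chi_3> = (1/5)[1*(1)*conj(1) + 1*(exp(-2*I*pi/5))*conj(exp(-4*I*pi/5)) + 1*(exp(-4*I*pi/5))*conj(exp(2*I*pi/5)) + 1*(exp(4*I*pi/5))*conj(exp(-2*I*pi/5)) + 1*(exp(2*I*pi/5))*conj(exp(4*I*pi/5))]
      = (1/5)[(1) + (exp(2*I*pi/5)) + (exp(4*I*pi/5)) + (exp(-4*I*pi/5)) + (exp(-2*I*pi/5))] = 0/5 = 0
  <chi_3*chi_1, chi_4> = (1/5)[1*(1)*conj(1) + 1*(exp(-2*I*pi/5))*conj(exp(-2*I*pi/5)) + 1*(exp(-4*I*pi/5))*conj(exp(-4*I*pi/5)) + 1*(exp(4*I*pi/5))*conj(exp(4*I*pi/5)) + 1*(exp(2*I*pi/5))*conj(exp(2*I*pi/5))]
      = (1/5)[(1) + (1) + (1) + (1) + (1)] = 5/5 = 1
(Exp terms are combined using exp(i*s)*conj(exp(i*t)) = exp(i*(s-t)), and sums of them are collapsed using the identity that for every m > 1 the m distinct m-th roots of unity sum to 0, e.g. 1 + exp(2*I*pi/3) + exp(-2*I*pi/3) = 0.)
Hence the multiplicities are chi_4: 1. Dimension check: dim(chi_3)*dim(chi_1) = 1*1 = 1 and sum (mult * dim) = 1*1 = 1.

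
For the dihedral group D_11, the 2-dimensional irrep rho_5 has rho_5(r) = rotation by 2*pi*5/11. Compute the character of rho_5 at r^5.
chi_{rho_5}(r^5) = 2*cos(2*pi*5*5/11) = -2*cos(5*pi/11)

Solution. rho_5(r^5) is rotation by angle 2*pi*5*5/11, whose trace is 2*cos(2*pi*5*5/11) = -2*cos(5*pi/11).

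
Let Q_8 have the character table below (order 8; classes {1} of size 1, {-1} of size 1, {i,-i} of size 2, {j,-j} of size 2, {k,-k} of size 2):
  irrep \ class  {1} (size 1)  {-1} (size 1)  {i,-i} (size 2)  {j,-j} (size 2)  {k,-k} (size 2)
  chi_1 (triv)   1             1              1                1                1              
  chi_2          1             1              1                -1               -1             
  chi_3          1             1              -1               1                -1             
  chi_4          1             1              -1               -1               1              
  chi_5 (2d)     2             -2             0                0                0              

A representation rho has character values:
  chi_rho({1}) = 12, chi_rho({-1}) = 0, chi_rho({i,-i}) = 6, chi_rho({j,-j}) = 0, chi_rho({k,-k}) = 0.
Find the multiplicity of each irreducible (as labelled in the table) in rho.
Multiplicities: chi_1: 3, chi_2: 3, chi_3: 0, chi_4: 0, chi_5: 3.

Details: Use <chi_rho, chi> = (1/|G|) sum_C |C| * chi_rho(C) * conj(chi(C)) with |G| = 8 for each irreducible chi in the table:
  <chi_rho, chi_1> = (1/8)[1*(12)*conj(1) + 1*(0)*conj(1) + 2*(6)*conj(1) + 2*(0)*conj(1) + 2*(0)*conj(1)]
      = (1/8)[(12) + (0) + (12) + (0) + (0)] = 24/8 = 3
  <chi_rho, chi_2> = (1/8)[1*(12)*conj(1) + 1*(0)*conj(1) + 2*(6)*conj(1) + 2*(0)*conj(-1) + 2*(0)*conj(-1)]
      = (1/8)[(12) + (0) + (12) + (0) + (0)] = 24/8 = 3
  <chi_rho, chi_3> = (1/8)[1*(12)*conj(1) + 1*(0)*conj(1) + 2*(6)*conj(-1) + 2*(0)*conj(1) + 2*(0)*conj(-1)]
      = (1/8)[(12) + (0) + (-12) + (0) + (0)] = 0/8 = 0
  <chi_rho, chi_4> = (1/8)[1*(12)*conj(1) + 1*(0)*conj(1) + 2*(6)*conj(-1) + 2*(0)*conj(-1) + 2*(0)*conj(1)]
      = (1/8)[(12) + (0) + (-12) + (0) + (0)] = 0/8 = 0
  <chi_rho, chi_5> = (1/8)[1*(12)*conj(2) + 1*(0)*conj(-2) + 2*(6)*conj(0) + 2*(0)*conj(0) + 2*(0)*conj(0)]
      = (1/8)[(24) + (0) + (0) + (0) + (0)] = 24/8 = 3
Dimension check: dim(rho) = sum (mult * dim) = 3*1 + 3*1 + 0*1 + 0*1 + 3*2 = 12 = chi_rho(e) = 12.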